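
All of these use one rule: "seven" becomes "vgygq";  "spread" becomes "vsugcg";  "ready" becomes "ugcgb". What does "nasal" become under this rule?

qcvco

The shift depends on letter class: consonant s→v is +3, but vowel e→g is +2. Vowels shift forward by 2 and consonants shift forward by 3.
On nasal: n(cons)+3=q, a(vowel)+2=c, s(cons)+3=v, a(vowel)+2=c, l(cons)+3=o.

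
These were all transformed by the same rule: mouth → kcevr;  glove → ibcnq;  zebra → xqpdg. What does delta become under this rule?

hqbvg

m(12)→k(10) and o(14)→c(2) fit y≡9x+6 (mod 26); the inverse of 9 mod 26 is 3. This is an affine cipher: with a=0,…,z=25, each position x becomes (9x+6) mod 26.
For delta: d(3)→9·3+6≡7=h; e(4)→9·4+6≡16=q; l(11)→9·11+6≡1=b; t(19)→9·19+6≡21=v; a(0)→9·0+6≡6=g (all mod 26).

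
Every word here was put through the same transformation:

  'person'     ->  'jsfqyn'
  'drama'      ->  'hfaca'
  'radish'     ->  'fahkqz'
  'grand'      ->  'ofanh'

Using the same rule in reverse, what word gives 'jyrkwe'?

p(15)→j(9) and e(4)→s(18) fit y≡11x+0 (mod 26); the inverse of 11 mod 26 is 19. Treating letters as 0–25, the rule is x ↦ 11x + 0 (mod 26).
Undoing it on jyrkwe: j(9)→19·(9−0)≡15=p; y(24)→19·(24−0)≡14=o; r(17)→19·(17−0)≡11=l; k(10)→19·(10−0)≡8=i; w(22)→19·(22−0)≡2=c; e(4)→19·(4−0)≡24=y (all mod 26).

policy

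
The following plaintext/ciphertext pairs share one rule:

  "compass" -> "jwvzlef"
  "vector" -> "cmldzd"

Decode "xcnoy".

In compass: c→j is +7, o→w is +8, m→v is +9, p→z is +10 — the shift increases by 1 each position. Letter i (0-indexed) is shifted by i+7, so successive shifts are 7, 8, 9, ….
Reversing it on xcnoy: x−7=q, c−8=u, n−9=e, o−10=e, y−11=n.

queen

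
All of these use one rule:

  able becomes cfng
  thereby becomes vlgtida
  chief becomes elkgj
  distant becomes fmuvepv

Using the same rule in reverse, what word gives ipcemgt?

Shifts by position in able: pos 0: a→c (+2), pos 1: b→f (+4), pos 2: l→n (+2), pos 3: e→g (+2) — repeating every 3. It's a Vigenère-style cipher with numeric key [2,4,2]: position i shifts by key[i mod 3].
Undoing it on ipcemgt: i−2=g, p−4=l, c−2=a, e−2=c, m−4=i, g−2=e, t−2=r.

glacier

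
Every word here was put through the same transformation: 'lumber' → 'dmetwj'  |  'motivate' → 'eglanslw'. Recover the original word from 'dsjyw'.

Compare letters: l→d is +18, u→m is +18, m→e is +18 — a constant shift. Each letter is shifted forward by 18 in the alphabet (a Caesar shift of +18).
Undoing it on dsjyw: d−18=l, s−18=a, j−18=r, y−18=g, w−18=e.

large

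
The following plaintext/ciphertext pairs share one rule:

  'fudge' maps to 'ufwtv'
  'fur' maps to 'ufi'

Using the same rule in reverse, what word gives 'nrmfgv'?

Each pair mirrors across the alphabet (f↔u, u↔f, d↔w): positions sum to 25. This is the alphabet-reversal cipher (Atbash): a becomes z, b becomes y, etc.
Reversing it on nrmfgv: n↔m, r↔i, m↔n, f↔u, g↔t, v↔e.

minute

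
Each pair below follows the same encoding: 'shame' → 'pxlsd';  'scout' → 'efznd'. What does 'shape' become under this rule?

palsd

The output letters match the input read backwards, each shifted +11: shame reversed is emahs. The word is reversed, then every letter is shifted forward by 11.
Applying it to shape: reverse → epahs; then shift: e+11=p, p+11=a, a+11=l, h+11=s, s+11=d.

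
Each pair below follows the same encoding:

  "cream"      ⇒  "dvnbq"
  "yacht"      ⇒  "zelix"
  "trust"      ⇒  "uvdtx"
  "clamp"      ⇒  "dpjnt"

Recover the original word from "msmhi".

lodge

A repeating key of period 3 is used — shifts +1, +4, +9 over and over.
Undoing it on msmhi: m−1=l, s−4=o, m−9=d, h−1=g, i−4=e.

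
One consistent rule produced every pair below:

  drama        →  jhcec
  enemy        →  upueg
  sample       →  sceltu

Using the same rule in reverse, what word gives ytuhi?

d(3)→j(9) and r(17)→h(7) fit y≡11x+2 (mod 26); the inverse of 11 mod 26 is 19. Each letter's alphabet position (a=0..z=25) is mapped through 11·x+2 mod 26 — an affine cipher.
Undoing it on ytuhi: y(24)→19·(24−2)≡2=c; t(19)→19·(19−2)≡11=l; u(20)→19·(20−2)≡4=e; h(7)→19·(7−2)≡17=r; i(8)→19·(8−2)≡10=k (all mod 26).

clerk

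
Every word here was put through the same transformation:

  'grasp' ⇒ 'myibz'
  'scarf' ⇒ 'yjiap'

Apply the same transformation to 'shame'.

In grasp: g→m is +6, r→y is +7, a→i is +8, s→b is +9 — the shift increases by 1 each position. The shift increases by 1 at each position, starting from +6: 6, 7, 8, ….
For shame: s+6=y, h+7=o, a+8=i, m+9=v, e+10=o.

yoivo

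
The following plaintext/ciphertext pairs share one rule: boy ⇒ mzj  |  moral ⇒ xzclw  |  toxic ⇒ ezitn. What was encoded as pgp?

Compare letters: b→m is +11, o→z is +11, y→j is +11 — a constant shift. It's a constant shift of +11 (ROT11).
Undoing it on pgp: p−11=e, g−11=v, p−11=e.

eve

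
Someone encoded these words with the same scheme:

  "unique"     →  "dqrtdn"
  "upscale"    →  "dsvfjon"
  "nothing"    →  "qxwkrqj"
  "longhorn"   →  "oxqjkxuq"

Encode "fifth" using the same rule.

iriwk

The shift depends on letter class: consonant n→q is +3, but vowel u→d is +9. Vowels shift forward by 9 and consonants shift forward by 3.
For fifth: f(cons)+3=i, i(vowel)+9=r, f(cons)+3=i, t(cons)+3=w, h(cons)+3=k.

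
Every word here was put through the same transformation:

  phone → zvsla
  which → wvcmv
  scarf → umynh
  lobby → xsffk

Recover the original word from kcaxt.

yield

Each letter's alphabet position (a=0..z=25) is mapped through 7·x+24 mod 26 — an affine cipher.
Decoding kcaxt: k(10)→15·(10−24)≡24=y; c(2)→15·(2−24)≡8=i; a(0)→15·(0−24)≡4=e; x(23)→15·(23−24)≡11=l; t(19)→15·(19−24)≡3=d (all mod 26).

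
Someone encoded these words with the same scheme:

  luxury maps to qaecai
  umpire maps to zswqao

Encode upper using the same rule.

zvwma

In luxury: l→q is +5, u→a is +6, x→e is +7, u→c is +8 — the shift increases by 1 each position. The shift increases by 1 at each position, starting from +5: 5, 6, 7, ….
Applying it to upper: u+5=z, p+6=v, p+7=w, e+8=m, r+9=a.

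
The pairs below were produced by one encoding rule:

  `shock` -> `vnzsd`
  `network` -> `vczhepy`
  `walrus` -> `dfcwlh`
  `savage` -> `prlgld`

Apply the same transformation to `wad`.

The output letters match the input read backwards, each shifted +11: shock reversed is kcohs. Two steps: reverse the string, then apply a Caesar shift of +11.
For wad: reverse → daw; then shift: d+11=o, a+11=l, w+11=h.

olh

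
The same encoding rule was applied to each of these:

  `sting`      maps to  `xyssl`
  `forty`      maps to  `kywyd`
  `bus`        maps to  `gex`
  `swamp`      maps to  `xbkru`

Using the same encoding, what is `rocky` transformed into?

The shift depends on letter class: consonant s→x is +5, but vowel i→s is +10. Vowels shift forward by 10 and consonants shift forward by 5.
On rocky: r(cons)+5=w, o(vowel)+10=y, c(cons)+5=h, k(cons)+5=p, y(cons)+5=d.

wyhpd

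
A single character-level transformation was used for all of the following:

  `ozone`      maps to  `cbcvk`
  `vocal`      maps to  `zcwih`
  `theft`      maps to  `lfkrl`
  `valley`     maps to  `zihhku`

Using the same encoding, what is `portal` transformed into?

jcxlih

o(14)→c(2) and z(25)→b(1) fit y≡7x+8 (mod 26); the inverse of 7 mod 26 is 15. Treating letters as 0–25, the rule is x ↦ 7x + 8 (mod 26).
On portal: p(15)→7·15+8≡9=j; o(14)→7·14+8≡2=c; r(17)→7·17+8≡23=x; t(19)→7·19+8≡11=l; a(0)→7·0+8≡8=i; l(11)→7·11+8≡7=h (all mod 26).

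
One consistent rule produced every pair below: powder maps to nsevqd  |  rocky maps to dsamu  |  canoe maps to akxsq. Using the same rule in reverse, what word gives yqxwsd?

senior

p(15)→n(13) and o(14)→s(18) fit y≡21x+10 (mod 26); the inverse of 21 mod 26 is 5. This is an affine cipher: with a=0,…,z=25, each position x becomes (21x+10) mod 26.
Undoing it on yqxwsd: y(24)→5·(24−10)≡18=s; q(16)→5·(16−10)≡4=e; x(23)→5·(23−10)≡13=n; w(22)→5·(22−10)≡8=i; s(18)→5·(18−10)≡14=o; d(3)→5·(3−10)≡17=r (all mod 26).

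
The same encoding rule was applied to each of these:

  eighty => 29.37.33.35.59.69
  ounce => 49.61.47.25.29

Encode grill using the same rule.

33.55.37.43.43

With a=1..z=26, the number is 2·pos + 19.
On grill: g=7→33, r=18→55, i=9→37, l=12→43, l=12→43.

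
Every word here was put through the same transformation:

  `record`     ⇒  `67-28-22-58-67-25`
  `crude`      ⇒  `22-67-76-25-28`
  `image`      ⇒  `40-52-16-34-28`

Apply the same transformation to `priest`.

61-67-40-28-70-73

With a=1..z=26, the number is 3·pos + 13.
Applying it to priest: p=16→61, r=18→67, i=9→40, e=5→28, s=19→70, t=20→73.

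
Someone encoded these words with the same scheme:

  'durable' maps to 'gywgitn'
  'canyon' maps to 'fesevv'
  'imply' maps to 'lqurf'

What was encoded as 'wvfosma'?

In durable: d→g is +3, u→y is +4, r→w is +5, a→g is +6 — the shift increases by 1 each position. Each letter shifts forward by (position + 3), i.e. 3, 4, 5, … — the shift grows by one for each successive letter.
Reversing it on wvfosma: w−3=t, v−4=r, f−5=a, o−6=i, s−7=l, m−8=e, a−9=r.

trailer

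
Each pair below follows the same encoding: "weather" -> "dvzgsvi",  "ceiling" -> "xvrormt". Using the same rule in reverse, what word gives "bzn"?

yam

This is the alphabet-reversal cipher (Atbash): a becomes z, b becomes y, etc.
Decoding bzn: b↔y, z↔a, n↔m.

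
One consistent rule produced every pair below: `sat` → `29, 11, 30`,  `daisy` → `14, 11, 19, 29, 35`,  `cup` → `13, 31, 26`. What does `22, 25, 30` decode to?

lot

s is letter #19 and maps to 29: an offset of 10. Letters become their 1-based position plus 10 (so a→11, b→12, …).
Decoding 22, 25, 30: 22→(22−10)÷1=12=l, 25→(25−10)÷1=15=o, 30→(30−10)÷1=20=t.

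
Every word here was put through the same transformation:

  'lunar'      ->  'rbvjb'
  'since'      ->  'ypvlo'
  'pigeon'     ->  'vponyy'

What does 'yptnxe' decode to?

Each letter shifts forward by (position + 6), i.e. 6, 7, 8, … — the shift grows by one for each successive letter.
Reversing it on yptnxe: y−6=s, p−7=i, t−8=l, n−9=e, x−10=n, e−11=t.

silent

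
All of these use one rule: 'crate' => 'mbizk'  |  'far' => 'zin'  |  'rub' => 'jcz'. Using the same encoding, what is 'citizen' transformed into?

vmhqbqk

The output letters match the input read backwards, each shifted +8: crate reversed is etarc. Read the word backwards and shift each letter +8.
For citizen: reverse → nezitic; then shift: n+8=v, e+8=m, z+8=h, i+8=q, t+8=b, i+8=q, c+8=k.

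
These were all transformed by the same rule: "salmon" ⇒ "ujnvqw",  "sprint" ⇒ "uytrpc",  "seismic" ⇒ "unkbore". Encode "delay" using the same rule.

fnnja

It's a Vigenère-style cipher with numeric key [2,9]: position i shifts by key[i mod 2].
Applying it to delay: d+2=f, e+9=n, l+2=n, a+9=j, y+2=a.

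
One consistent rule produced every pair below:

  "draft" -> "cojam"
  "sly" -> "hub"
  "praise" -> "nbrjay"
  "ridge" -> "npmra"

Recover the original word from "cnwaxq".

The word is reversed, then every letter is shifted forward by 9.
Undoing it on cnwaxq: shift back: c−9=t, n−9=e, w−9=n, a−9=r, x−9=o, q−9=h → tenroh; then reverse → hornet.

hornet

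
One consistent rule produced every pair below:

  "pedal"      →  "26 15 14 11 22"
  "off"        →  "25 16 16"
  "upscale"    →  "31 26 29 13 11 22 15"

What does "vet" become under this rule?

32 15 30

p is letter #16 and maps to 26: an offset of 10. Letters become their 1-based position plus 10 (so a→11, b→12, …).
On vet: v=22→32, e=5→15, t=20→30.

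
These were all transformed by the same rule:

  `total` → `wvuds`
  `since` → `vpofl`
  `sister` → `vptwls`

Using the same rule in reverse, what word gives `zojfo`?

which

The shifts repeat in a cycle of length 3: positions 0,1,… shift by +3, +7, +1, then the pattern repeats.
Undoing it on zojfo: z−3=w, o−7=h, j−1=i, f−3=c, o−7=h.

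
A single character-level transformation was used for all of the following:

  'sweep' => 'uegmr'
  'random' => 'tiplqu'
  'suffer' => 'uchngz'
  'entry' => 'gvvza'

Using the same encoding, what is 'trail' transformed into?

The shifts repeat in a cycle of length 2: positions 0,1,… shift by +2, +8, then the pattern repeats.
Applying it to trail: t+2=v, r+8=z, a+2=c, i+8=q, l+2=n.

vzcqn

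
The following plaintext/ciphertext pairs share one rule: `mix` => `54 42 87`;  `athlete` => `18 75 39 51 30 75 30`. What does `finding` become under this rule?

m(#13)→54 and i(#9)→42: differences scale by 3, so n = 3·pos + 15. The formula is n = 3×(alphabet index, a=1) + 15.
For finding: f=6→33, i=9→42, n=14→57, d=4→27, i=9→42, n=14→57, g=7→36.

33 42 57 27 42 57 36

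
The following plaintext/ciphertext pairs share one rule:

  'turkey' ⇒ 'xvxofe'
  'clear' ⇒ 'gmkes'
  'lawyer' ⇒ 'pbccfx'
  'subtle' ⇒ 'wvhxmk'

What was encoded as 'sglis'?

Shifts by position in turkey: pos 0: t→x (+4), pos 1: u→v (+1), pos 2: r→x (+6), pos 3: k→o (+4), pos 4: e→f (+1), pos 5: y→e (+6) — repeating every 3. It's a Vigenère-style cipher with numeric key [4,1,6]: position i shifts by key[i mod 3].
Undoing it on sglis: s−4=o, g−1=f, l−6=f, i−4=e, s−1=r.

offer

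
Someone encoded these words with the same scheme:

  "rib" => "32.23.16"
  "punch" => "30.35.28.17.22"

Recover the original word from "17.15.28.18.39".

r is letter #18 and maps to 32: an offset of 14. Letters become their 1-based position plus 14 (so a→15, b→16, …).
Undoing it on 17.15.28.18.39: 17→(17−14)÷1=3=c, 15→(15−14)÷1=1=a, 28→(28−14)÷1=14=n, 18→(18−14)÷1=4=d, 39→(39−14)÷1=25=y.

candy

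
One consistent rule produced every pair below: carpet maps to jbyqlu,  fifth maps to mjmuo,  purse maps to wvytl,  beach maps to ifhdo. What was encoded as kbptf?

daisy

The shifts repeat in a cycle of length 2: positions 0,1,… shift by +7, +1, then the pattern repeats.
Decoding kbptf: k−7=d, b−1=a, p−7=i, t−1=s, f−7=y.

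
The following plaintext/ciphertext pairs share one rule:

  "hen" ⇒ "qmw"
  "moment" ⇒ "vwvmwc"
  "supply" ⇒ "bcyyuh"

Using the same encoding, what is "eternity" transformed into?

The shift depends on letter class: consonant h→q is +9, but vowel e→m is +8. Two shifts are in play — +8 for a/e/i/o/u, +9 for every other letter.
Applying it to eternity: e(vowel)+8=m, t(cons)+9=c, e(vowel)+8=m, r(cons)+9=a, n(cons)+9=w, i(vowel)+8=q, t(cons)+9=c, y(cons)+9=h.

mcmawqch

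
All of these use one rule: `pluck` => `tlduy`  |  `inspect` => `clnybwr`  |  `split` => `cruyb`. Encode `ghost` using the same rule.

The word is reversed, then every letter is shifted forward by 9.
For ghost: reverse → tsohg; then shift: t+9=c, s+9=b, o+9=x, h+9=q, g+9=p.

cbxqp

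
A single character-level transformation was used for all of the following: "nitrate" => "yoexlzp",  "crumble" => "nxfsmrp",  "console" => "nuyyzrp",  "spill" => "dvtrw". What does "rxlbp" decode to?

Shifts by position in nitrate: pos 0: n→y (+11), pos 1: i→o (+6), pos 2: t→e (+11), pos 3: r→x (+6) — repeating every 2. It's a Vigenère-style cipher with numeric key [11,6]: position i shifts by key[i mod 2].
Decoding rxlbp: r−11=g, x−6=r, l−11=a, b−6=v, p−11=e.

grave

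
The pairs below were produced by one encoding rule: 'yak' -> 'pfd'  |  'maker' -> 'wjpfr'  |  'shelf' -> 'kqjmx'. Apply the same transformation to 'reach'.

Two steps: reverse the string, then apply a Caesar shift of +5.
On reach: reverse → hcaer; then shift: h+5=m, c+5=h, a+5=f, e+5=j, r+5=w.

mhfjw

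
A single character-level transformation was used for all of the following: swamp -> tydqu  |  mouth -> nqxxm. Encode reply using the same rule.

Letter i (0-indexed) is shifted by i+1, so successive shifts are 1, 2, 3, ….
Applying it to reply: r+1=s, e+2=g, p+3=s, l+4=p, y+5=d.

sgspd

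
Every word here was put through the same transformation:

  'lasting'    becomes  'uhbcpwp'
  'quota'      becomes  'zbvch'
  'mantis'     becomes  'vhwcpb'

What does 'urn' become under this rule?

Two shifts are in play — +7 for a/e/i/o/u, +9 for every other letter.
For urn: u(vowel)+7=b, r(cons)+9=a, n(cons)+9=w.

baw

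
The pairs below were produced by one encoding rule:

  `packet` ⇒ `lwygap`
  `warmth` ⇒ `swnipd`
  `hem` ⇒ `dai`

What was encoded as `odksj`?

shown

This is a Caesar cipher with shift 22.
Reversing it on odksj: o−22=s, d−22=h, k−22=o, s−22=w, j−22=n.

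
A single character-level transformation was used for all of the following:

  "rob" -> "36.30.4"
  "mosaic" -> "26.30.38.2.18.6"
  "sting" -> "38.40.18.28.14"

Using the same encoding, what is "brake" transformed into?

r(#18)→36 and o(#15)→30: differences scale by 2, so n = 2·pos + 0. Each letter becomes 2×(its alphabet position, a=1..z=26).
On brake: b=2→4, r=18→36, a=1→2, k=11→22, e=5→10.

4.36.2.22.10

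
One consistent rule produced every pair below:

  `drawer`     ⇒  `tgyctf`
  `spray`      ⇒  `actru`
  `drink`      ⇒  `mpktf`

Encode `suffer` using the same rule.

The output letters match the input read backwards, each shifted +2: drawer reversed is reward. Two steps: reverse the string, then apply a Caesar shift of +2.
For suffer: reverse → reffus; then shift: r+2=t, e+2=g, f+2=h, f+2=h, u+2=w, s+2=u.

tghhwu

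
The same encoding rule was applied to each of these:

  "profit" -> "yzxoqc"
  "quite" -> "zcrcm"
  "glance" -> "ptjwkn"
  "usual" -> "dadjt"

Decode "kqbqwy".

bishop

Shifts by position in profit: pos 0: p→y (+9), pos 1: r→z (+8), pos 2: o→x (+9), pos 3: f→o (+9), pos 4: i→q (+8), pos 5: t→c (+9) — repeating every 3. The shifts repeat in a cycle of length 3: positions 0,1,… shift by +9, +8, +9, then the pattern repeats.
Decoding kqbqwy: k−9=b, q−8=i, b−9=s, q−9=h, w−8=o, y−9=p.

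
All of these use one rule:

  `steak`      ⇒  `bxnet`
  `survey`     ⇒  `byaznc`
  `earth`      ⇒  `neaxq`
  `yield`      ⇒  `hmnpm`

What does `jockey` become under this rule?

It's a Vigenère-style cipher with numeric key [9,4]: position i shifts by key[i mod 2].
On jockey: j+9=s, o+4=s, c+9=l, k+4=o, e+9=n, y+4=c.

sslonc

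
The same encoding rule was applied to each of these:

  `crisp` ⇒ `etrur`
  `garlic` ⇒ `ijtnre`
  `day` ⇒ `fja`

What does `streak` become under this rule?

The shift depends on letter class: consonant c→e is +2, but vowel i→r is +9. The rule splits by letter class: vowels +9, consonants +2.
Applying it to streak: s(cons)+2=u, t(cons)+2=v, r(cons)+2=t, e(vowel)+9=n, a(vowel)+9=j, k(cons)+2=m.

uvtnjm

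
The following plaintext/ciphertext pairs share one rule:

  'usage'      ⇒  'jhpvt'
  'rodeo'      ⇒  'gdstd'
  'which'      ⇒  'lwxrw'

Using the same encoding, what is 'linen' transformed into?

Compare letters: u→j is +15, s→h is +15, a→p is +15 — a constant shift. It's a constant shift of +15 (ROT15).
On linen: l+15=a, i+15=x, n+15=c, e+15=t, n+15=c.

axctc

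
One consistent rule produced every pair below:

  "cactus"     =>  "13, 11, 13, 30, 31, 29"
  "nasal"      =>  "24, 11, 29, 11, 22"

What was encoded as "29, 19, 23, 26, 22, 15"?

c is letter #3 and maps to 13: an offset of 10. The number is (letter's place in the alphabet, a=1) + 10.
Reversing it on 29, 19, 23, 26, 22, 15: 29→(29−10)÷1=19=s, 19→(19−10)÷1=9=i, 23→(23−10)÷1=13=m, 26→(26−10)÷1=16=p, 22→(22−10)÷1=12=l, 15→(15−10)÷1=5=e.

simple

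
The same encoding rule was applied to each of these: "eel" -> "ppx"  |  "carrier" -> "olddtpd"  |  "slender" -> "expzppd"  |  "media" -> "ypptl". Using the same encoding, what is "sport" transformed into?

The shift depends on letter class: consonant l→x is +12, but vowel e→p is +11. The rule splits by letter class: vowels +11, consonants +12.
On sport: s(cons)+12=e, p(cons)+12=b, o(vowel)+11=z, r(cons)+12=d, t(cons)+12=f.

ebzdf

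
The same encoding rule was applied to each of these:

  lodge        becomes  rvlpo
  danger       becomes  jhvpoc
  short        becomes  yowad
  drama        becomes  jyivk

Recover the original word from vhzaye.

parrot

Letter i (0-indexed) is shifted by i+6, so successive shifts are 6, 7, 8, ….
Reversing it on vhzaye: v−6=p, h−7=a, z−8=r, a−9=r, y−10=o, e−11=t.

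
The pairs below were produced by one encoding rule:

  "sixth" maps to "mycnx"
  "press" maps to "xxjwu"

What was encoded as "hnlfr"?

magic

Read the word backwards and shift each letter +5.
Undoing it on hnlfr: shift back: h−5=c, n−5=i, l−5=g, f−5=a, r−5=m → cigam; then reverse → magic.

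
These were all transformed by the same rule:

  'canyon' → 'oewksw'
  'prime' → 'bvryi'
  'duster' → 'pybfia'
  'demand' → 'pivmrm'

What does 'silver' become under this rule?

A repeating key of period 3 is used — shifts +12, +4, +9 over and over.
On silver: s+12=e, i+4=m, l+9=u, v+12=h, e+4=i, r+9=a.

emuhia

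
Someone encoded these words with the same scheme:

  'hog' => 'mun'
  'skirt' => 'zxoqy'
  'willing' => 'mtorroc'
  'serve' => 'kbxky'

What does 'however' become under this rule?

Read the word backwards and shift each letter +6.
For however: reverse → revewoh; then shift: r+6=x, e+6=k, v+6=b, e+6=k, w+6=c, o+6=u, h+6=n.

xkbkcun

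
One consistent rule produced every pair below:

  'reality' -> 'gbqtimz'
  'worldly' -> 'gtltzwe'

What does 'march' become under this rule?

The word is reversed, then every letter is shifted forward by 8.
On march: reverse → hcram; then shift: h+8=p, c+8=k, r+8=z, a+8=i, m+8=u.

pkziu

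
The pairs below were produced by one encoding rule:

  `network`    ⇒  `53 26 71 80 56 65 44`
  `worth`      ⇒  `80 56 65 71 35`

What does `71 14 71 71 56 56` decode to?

tattoo

n(#14)→53 and e(#5)→26: differences scale by 3, so n = 3·pos + 11. Each letter becomes 3×(its alphabet position, a=1..z=26) + 11.
Undoing it on 71 14 71 71 56 56: 71→(71−11)÷3=20=t, 14→(14−11)÷3=1=a, 71→(71−11)÷3=20=t, 71→(71−11)÷3=20=t, 56→(56−11)÷3=15=o, 56→(56−11)÷3=15=o.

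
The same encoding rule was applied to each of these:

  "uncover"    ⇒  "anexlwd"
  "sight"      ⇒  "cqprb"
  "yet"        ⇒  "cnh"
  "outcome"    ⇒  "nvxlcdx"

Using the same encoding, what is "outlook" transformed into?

The output letters match the input read backwards, each shifted +9: uncover reversed is revocnu. The word is reversed, then every letter is shifted forward by 9.
For outlook: reverse → kooltuo; then shift: k+9=t, o+9=x, o+9=x, l+9=u, t+9=c, u+9=d, o+9=x.

txxucdx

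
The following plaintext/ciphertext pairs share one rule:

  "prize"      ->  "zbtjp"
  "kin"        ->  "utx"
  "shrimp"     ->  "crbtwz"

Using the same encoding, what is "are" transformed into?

lbp

The shift depends on letter class: consonant p→z is +10, but vowel i→t is +11. Two shifts are in play — +11 for a/e/i/o/u, +10 for every other letter.
On are: a(vowel)+11=l, r(cons)+10=b, e(vowel)+11=p.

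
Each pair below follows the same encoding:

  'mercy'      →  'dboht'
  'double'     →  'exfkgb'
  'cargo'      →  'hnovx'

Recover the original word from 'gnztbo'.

m(12)→d(3) and e(4)→b(1) fit y≡23x+13 (mod 26); the inverse of 23 mod 26 is 17. Each letter's alphabet position (a=0..z=25) is mapped through 23·x+13 mod 26 — an affine cipher.
Decoding gnztbo: g(6)→17·(6−13)≡11=l; n(13)→17·(13−13)≡0=a; z(25)→17·(25−13)≡22=w; t(19)→17·(19−13)≡24=y; b(1)→17·(1−13)≡4=e; o(14)→17·(14−13)≡17=r (all mod 26).

lawyer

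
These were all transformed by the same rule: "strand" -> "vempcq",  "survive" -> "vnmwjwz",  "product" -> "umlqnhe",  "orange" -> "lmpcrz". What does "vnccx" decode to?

s(18)→v(21) and t(19)→e(4) fit y≡9x+15 (mod 26); the inverse of 9 mod 26 is 3. Each letter's alphabet position (a=0..z=25) is mapped through 9·x+15 mod 26 — an affine cipher.
Undoing it on vnccx: v(21)→3·(21−15)≡18=s; n(13)→3·(13−15)≡20=u; c(2)→3·(2−15)≡13=n; c(2)→3·(2−15)≡13=n; x(23)→3·(23−15)≡24=y (all mod 26).

sunny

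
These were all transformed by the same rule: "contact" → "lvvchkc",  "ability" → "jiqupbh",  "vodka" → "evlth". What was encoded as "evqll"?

Shifts by position in contact: pos 0: c→l (+9), pos 1: o→v (+7), pos 2: n→v (+8), pos 3: t→c (+9), pos 4: a→h (+7), pos 5: c→k (+8) — repeating every 3. It's a Vigenère-style cipher with numeric key [9,7,8]: position i shifts by key[i mod 3].
Decoding evqll: e−9=v, v−7=o, q−8=i, l−9=c, l−7=e.

voice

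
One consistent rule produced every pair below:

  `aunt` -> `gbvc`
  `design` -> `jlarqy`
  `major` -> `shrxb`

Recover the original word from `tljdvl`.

nebula

In aunt: a→g is +6, u→b is +7, n→v is +8, t→c is +9 — the shift increases by 1 each position. The shift increases by 1 at each position, starting from +6: 6, 7, 8, ….
Decoding tljdvl: t−6=n, l−7=e, j−8=b, d−9=u, v−10=l, l−11=a.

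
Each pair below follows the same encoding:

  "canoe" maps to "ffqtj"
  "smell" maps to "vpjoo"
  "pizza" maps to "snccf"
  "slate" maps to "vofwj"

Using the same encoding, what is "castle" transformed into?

ffvwoj

The shift depends on letter class: consonant c→f is +3, but vowel a→f is +5. Two shifts are in play — +5 for a/e/i/o/u, +3 for every other letter.
Applying it to castle: c(cons)+3=f, a(vowel)+5=f, s(cons)+3=v, t(cons)+3=w, l(cons)+3=o, e(vowel)+5=j.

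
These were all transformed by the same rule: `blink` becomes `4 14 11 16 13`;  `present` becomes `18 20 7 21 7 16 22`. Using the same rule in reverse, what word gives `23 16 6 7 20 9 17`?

b is letter #2 and maps to 4: an offset of 2. Each letter is replaced by its alphabet position (a=1..z=26) + 2.
Undoing it on 23 16 6 7 20 9 17: 23→(23−2)÷1=21=u, 16→(16−2)÷1=14=n, 6→(6−2)÷1=4=d, 7→(7−2)÷1=5=e, 20→(20−2)÷1=18=r, 9→(9−2)÷1=7=g, 17→(17−2)÷1=15=o.

undergo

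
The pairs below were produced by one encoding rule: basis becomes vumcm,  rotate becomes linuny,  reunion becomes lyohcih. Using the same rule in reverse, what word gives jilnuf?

portal

It's a constant shift of +20 (ROT20).
Reversing it on jilnuf: j−20=p, i−20=o, l−20=r, n−20=t, u−20=a, f−20=l.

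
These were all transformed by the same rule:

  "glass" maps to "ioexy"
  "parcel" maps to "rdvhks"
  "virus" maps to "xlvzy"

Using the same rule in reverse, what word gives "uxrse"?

sunny

In glass: g→i is +2, l→o is +3, a→e is +4, s→x is +5 — the shift increases by 1 each position. Letter i (0-indexed) is shifted by i+2, so successive shifts are 2, 3, 4, ….
Decoding uxrse: u−2=s, x−3=u, r−4=n, s−5=n, e−6=y.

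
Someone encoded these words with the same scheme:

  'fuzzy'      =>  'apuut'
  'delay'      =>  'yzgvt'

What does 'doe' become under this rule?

yjz

Compare letters: f→a is +21, u→p is +21, z→u is +21 — a constant shift. Each letter is shifted forward by 21 in the alphabet (a Caesar shift of +21).
Applying it to doe: d+21=y, o+21=j, e+21=z.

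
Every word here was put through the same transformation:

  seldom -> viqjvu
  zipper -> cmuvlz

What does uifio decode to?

reach

In seldom: s→v is +3, e→i is +4, l→q is +5, d→j is +6 — the shift increases by 1 each position. The shift increases by 1 at each position, starting from +3: 3, 4, 5, ….
Decoding uifio: u−3=r, i−4=e, f−5=a, i−6=c, o−7=h.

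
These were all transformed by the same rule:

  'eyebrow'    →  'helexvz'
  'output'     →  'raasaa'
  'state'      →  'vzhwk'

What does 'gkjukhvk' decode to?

It's a Vigenère-style cipher with numeric key [3,6,7]: position i shifts by key[i mod 3].
Decoding gkjukhvk: g−3=d, k−6=e, j−7=c, u−3=r, k−6=e, h−7=a, v−3=s, k−6=e.

decrease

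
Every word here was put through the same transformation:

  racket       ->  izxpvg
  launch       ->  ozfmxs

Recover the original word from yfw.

This is the alphabet-reversal cipher (Atbash): a becomes z, b becomes y, etc.
Undoing it on yfw: y↔b, f↔u, w↔d.

bud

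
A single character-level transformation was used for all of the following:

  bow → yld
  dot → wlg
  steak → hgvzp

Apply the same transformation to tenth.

gvmgs

Each pair mirrors across the alphabet (b↔y, o↔l, w↔d): positions sum to 25. Each letter is replaced by its mirror in the alphabet: a↔z, b↔y, c↔x, and so on (the Atbash cipher).
For tenth: t↔g, e↔v, n↔m, t↔g, h↔s.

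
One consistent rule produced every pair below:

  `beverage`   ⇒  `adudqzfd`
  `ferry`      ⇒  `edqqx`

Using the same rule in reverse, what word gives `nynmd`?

Compare letters: b→a is +25, e→d is +25, v→u is +25 — a constant shift. This is a Caesar cipher with shift 25.
Undoing it on nynmd: n−25=o, y−25=z, n−25=o, m−25=n, d−25=e.

ozone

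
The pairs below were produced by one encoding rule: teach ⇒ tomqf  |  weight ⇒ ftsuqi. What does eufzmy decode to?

The output letters match the input read backwards, each shifted +12: teach reversed is hcaet. Read the word backwards and shift each letter +12.
Undoing it on eufzmy: shift back: e−12=s, u−12=i, f−12=t, z−12=n, m−12=a, y−12=m → sitnam; then reverse → mantis.

mantis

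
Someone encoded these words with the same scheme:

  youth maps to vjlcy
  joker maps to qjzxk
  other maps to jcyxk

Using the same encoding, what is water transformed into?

Each letter's alphabet position (a=0..z=25) is mapped through 9·x+13 mod 26 — an affine cipher.
On water: w(22)→9·22+13≡3=d; a(0)→9·0+13≡13=n; t(19)→9·19+13≡2=c; e(4)→9·4+13≡23=x; r(17)→9·17+13≡10=k (all mod 26).

dncxk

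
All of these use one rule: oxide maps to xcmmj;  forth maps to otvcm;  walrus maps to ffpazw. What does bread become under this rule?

It's a Vigenère-style cipher with numeric key [9,5,4]: position i shifts by key[i mod 3].
For bread: b+9=k, r+5=w, e+4=i, a+9=j, d+5=i.

kwiji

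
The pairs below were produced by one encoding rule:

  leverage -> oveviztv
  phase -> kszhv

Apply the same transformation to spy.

hkb

Each pair mirrors across the alphabet (l↔o, e↔v, v↔e): positions sum to 25. Letters are reflected about the middle of the alphabet (position → 25−position): Atbash.
Applying it to spy: s↔h, p↔k, y↔b.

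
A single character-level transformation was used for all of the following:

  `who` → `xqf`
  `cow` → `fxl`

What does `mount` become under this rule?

cwdxv

Read the word backwards and shift each letter +9.
Applying it to mount: reverse → tnuom; then shift: t+9=c, n+9=w, u+9=d, o+9=x, m+9=v.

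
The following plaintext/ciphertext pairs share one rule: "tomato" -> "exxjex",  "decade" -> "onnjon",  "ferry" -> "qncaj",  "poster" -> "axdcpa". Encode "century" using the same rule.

nnycfaj

Shifts by position in tomato: pos 0: t→e (+11), pos 1: o→x (+9), pos 2: m→x (+11), pos 3: a→j (+9) — repeating every 2. It's a Vigenère-style cipher with numeric key [11,9]: position i shifts by key[i mod 2].
For century: c+11=n, e+9=n, n+11=y, t+9=c, u+11=f, r+9=a, y+11=j.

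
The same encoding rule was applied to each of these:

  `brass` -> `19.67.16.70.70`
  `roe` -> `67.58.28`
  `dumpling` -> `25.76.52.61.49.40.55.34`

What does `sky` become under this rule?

70.46.88

b(#2)→19 and r(#18)→67: differences scale by 3, so n = 3·pos + 13. Each letter becomes 3×(its alphabet position, a=1..z=26) + 13.
Applying it to sky: s=19→70, k=11→46, y=25→88.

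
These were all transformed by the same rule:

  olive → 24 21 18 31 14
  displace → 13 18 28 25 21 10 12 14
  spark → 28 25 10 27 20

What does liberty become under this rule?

21 18 11 14 27 29 34

o is letter #15 and maps to 24: an offset of 9. Letters become their 1-based position plus 9 (so a→10, b→11, …).
On liberty: l=12→21, i=9→18, b=2→11, e=5→14, r=18→27, t=20→29, y=25→34.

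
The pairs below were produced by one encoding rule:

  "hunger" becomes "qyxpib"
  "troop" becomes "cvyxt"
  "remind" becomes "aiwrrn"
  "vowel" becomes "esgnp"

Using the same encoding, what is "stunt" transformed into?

bxewx

Shifts by position in hunger: pos 0: h→q (+9), pos 1: u→y (+4), pos 2: n→x (+10), pos 3: g→p (+9), pos 4: e→i (+4), pos 5: r→b (+10) — repeating every 3. It's a Vigenère-style cipher with numeric key [9,4,10]: position i shifts by key[i mod 3].
On stunt: s+9=b, t+4=x, u+10=e, n+9=w, t+4=x.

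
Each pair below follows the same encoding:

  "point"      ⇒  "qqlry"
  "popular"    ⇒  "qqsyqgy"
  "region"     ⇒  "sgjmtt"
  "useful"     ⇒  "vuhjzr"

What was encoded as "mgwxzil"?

In point: p→q is +1, o→q is +2, i→l is +3, n→r is +4 — the shift increases by 1 each position. Each letter shifts forward by (position + 1), i.e. 1, 2, 3, … — the shift grows by one for each successive letter.
Decoding mgwxzil: m−1=l, g−2=e, w−3=t, x−4=t, z−5=u, i−6=c, l−7=e.

lettuce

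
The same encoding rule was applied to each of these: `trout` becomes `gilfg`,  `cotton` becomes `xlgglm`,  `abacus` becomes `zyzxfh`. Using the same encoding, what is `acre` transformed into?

zxiv

Each pair mirrors across the alphabet (t↔g, r↔i, o↔l): positions sum to 25. Each letter is replaced by its mirror in the alphabet: a↔z, b↔y, c↔x, and so on (the Atbash cipher).
On acre: a↔z, c↔x, r↔i, e↔v.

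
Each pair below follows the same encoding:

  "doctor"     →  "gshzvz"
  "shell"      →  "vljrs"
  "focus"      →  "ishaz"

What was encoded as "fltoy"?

Each letter shifts forward by (position + 3), i.e. 3, 4, 5, … — the shift grows by one for each successive letter.
Reversing it on fltoy: f−3=c, l−4=h, t−5=o, o−6=i, y−7=r.

choir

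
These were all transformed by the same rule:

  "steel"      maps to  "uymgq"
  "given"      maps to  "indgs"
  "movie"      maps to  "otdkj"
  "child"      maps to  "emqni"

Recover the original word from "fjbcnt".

detail

Shifts by position in steel: pos 0: s→u (+2), pos 1: t→y (+5), pos 2: e→m (+8), pos 3: e→g (+2), pos 4: l→q (+5) — repeating every 3. It's a Vigenère-style cipher with numeric key [2,5,8]: position i shifts by key[i mod 3].
Reversing it on fjbcnt: f−2=d, j−5=e, b−8=t, c−2=a, n−5=i, t−8=l.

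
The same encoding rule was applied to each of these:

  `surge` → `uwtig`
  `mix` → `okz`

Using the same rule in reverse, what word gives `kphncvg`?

inflate

Compare letters: s→u is +2, u→w is +2, r→t is +2 — a constant shift. Each letter is shifted forward by 2 in the alphabet (a Caesar shift of +2).
Undoing it on kphncvg: k−2=i, p−2=n, h−2=f, n−2=l, c−2=a, v−2=t, g−2=e.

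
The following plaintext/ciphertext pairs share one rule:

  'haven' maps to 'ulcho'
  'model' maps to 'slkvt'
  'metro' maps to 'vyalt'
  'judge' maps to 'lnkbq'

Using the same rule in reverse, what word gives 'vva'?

too

The output letters match the input read backwards, each shifted +7: haven reversed is nevah. Read the word backwards and shift each letter +7.
Undoing it on vva: shift back: v−7=o, v−7=o, a−7=t → oot; then reverse → too.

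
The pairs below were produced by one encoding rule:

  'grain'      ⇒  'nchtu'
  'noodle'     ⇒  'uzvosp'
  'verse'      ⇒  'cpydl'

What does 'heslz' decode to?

Shifts by position in grain: pos 0: g→n (+7), pos 1: r→c (+11), pos 2: a→h (+7), pos 3: i→t (+11) — repeating every 2. A repeating key of period 2 is used — shifts +7, +11 over and over.
Decoding heslz: h−7=a, e−11=t, s−7=l, l−11=a, z−7=s.

atlas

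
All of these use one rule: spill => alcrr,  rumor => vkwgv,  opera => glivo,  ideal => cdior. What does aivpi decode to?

s(18)→a(0) and p(15)→l(11) fit y≡5x+14 (mod 26); the inverse of 5 mod 26 is 21. Each letter's alphabet position (a=0..z=25) is mapped through 5·x+14 mod 26 — an affine cipher.
Reversing it on aivpi: a(0)→21·(0−14)≡18=s; i(8)→21·(8−14)≡4=e; v(21)→21·(21−14)≡17=r; p(15)→21·(15−14)≡21=v; i(8)→21·(8−14)≡4=e (all mod 26).

serve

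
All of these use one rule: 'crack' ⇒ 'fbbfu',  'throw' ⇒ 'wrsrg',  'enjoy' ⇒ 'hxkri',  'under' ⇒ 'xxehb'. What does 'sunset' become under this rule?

Shifts by position in crack: pos 0: c→f (+3), pos 1: r→b (+10), pos 2: a→b (+1), pos 3: c→f (+3), pos 4: k→u (+10) — repeating every 3. The shifts repeat in a cycle of length 3: positions 0,1,… shift by +3, +10, +1, then the pattern repeats.
Applying it to sunset: s+3=v, u+10=e, n+1=o, s+3=v, e+10=o, t+1=u.

veovou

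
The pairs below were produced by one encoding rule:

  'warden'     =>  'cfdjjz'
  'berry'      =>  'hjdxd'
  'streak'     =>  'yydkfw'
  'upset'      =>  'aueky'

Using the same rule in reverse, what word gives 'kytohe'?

Shifts by position in warden: pos 0: w→c (+6), pos 1: a→f (+5), pos 2: r→d (+12), pos 3: d→j (+6), pos 4: e→j (+5), pos 5: n→z (+12) — repeating every 3. The shifts repeat in a cycle of length 3: positions 0,1,… shift by +6, +5, +12, then the pattern repeats.
Undoing it on kytohe: k−6=e, y−5=t, t−12=h, o−6=i, h−5=c, e−12=s.

ethics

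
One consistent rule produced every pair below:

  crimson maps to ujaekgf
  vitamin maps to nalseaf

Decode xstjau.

fabric

Compare letters: c→u is +18, r→j is +18, i→a is +18 — a constant shift. Every letter moves 18 places later in the alphabet, wrapping around z→a.
Reversing it on xstjau: x−18=f, s−18=a, t−18=b, j−18=r, a−18=i, u−18=c.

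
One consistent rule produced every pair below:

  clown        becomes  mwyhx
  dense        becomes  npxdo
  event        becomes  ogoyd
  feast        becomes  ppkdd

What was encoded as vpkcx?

learn

Shifts by position in clown: pos 0: c→m (+10), pos 1: l→w (+11), pos 2: o→y (+10), pos 3: w→h (+11) — repeating every 2. It's a Vigenère-style cipher with numeric key [10,11]: position i shifts by key[i mod 2].
Decoding vpkcx: v−10=l, p−11=e, k−10=a, c−11=r, x−10=n.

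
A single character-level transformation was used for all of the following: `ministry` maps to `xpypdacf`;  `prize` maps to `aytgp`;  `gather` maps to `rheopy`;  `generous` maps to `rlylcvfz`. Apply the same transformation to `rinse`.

Shifts by position in ministry: pos 0: m→x (+11), pos 1: i→p (+7), pos 2: n→y (+11), pos 3: i→p (+7) — repeating every 2. A repeating key of period 2 is used — shifts +11, +7 over and over.
Applying it to rinse: r+11=c, i+7=p, n+11=y, s+7=z, e+11=p.

cpyzp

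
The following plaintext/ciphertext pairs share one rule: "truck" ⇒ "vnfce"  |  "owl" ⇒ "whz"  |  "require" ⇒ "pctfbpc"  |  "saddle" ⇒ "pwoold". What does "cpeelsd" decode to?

The output letters match the input read backwards, each shifted +11: truck reversed is kcurt. The word is reversed, then every letter is shifted forward by 11.
Reversing it on cpeelsd: shift back: c−11=r, p−11=e, e−11=t, e−11=t, l−11=a, s−11=h, d−11=s → rettahs; then reverse → shatter.

shatter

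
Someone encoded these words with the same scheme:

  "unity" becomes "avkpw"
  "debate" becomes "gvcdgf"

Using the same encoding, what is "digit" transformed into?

The output letters match the input read backwards, each shifted +2: unity reversed is ytinu. The word is reversed, then every letter is shifted forward by 2.
On digit: reverse → tigid; then shift: t+2=v, i+2=k, g+2=i, i+2=k, d+2=f.

vkikf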